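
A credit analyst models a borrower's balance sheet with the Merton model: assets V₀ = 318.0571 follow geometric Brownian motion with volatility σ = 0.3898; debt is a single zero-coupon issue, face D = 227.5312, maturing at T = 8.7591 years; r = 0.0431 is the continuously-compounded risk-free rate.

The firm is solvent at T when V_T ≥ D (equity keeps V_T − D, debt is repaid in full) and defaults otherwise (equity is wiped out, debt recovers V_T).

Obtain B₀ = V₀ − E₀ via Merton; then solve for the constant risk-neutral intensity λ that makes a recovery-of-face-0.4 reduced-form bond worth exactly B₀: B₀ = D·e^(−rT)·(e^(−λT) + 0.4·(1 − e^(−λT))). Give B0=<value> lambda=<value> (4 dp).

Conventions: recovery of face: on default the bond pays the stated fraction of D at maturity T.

B0=117.4746 lambda=0.0605

Apply the equity-as-call identities (strike 227.5312, horizon 8.7591 years):
d₁ = [ln(V₀/D) + (r + σ²/2)T] / (σ√T)
   = [ln(318.0571/227.5312) + (0.0431 + 0.5·0.3898²)·8.7591] / (0.3898·√8.7591)
   = [0.334944 + 1.042964] / 1.153643 = 1.194396
d₂ = d₁ − σ√T = 1.194396 − 1.153643 = 0.040753
N(d₁) = 0.883838,  N(d₂) = 0.516254,  e^(−rT) = 0.685561
E₀ = V₀·N(d₁) − D·e^(−rT)·N(d₂)
   = 318.0571·0.883838 − 227.5312·0.685561·0.516254 = 200.582470
B₀ = V₀ − E₀ = 318.0571 − 200.582470 = 117.474630
e^(−λT) = (B₀·e^(rT)/D − 0.4)/(1 − 0.4) = (117.4746·1.458659/227.5312 − 0.4)/0.6 = 0.58851159
λ = −ln(0.58851159)/8.7591 = 0.060527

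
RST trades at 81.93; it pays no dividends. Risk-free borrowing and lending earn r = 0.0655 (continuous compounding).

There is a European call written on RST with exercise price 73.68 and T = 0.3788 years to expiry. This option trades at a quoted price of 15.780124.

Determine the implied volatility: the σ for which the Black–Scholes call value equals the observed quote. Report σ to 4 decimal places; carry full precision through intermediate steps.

sigma = 0.5303

At σ = 0.5303 the Black–Scholes value reproduces the quote:
σ√T = 0.5303·√0.3788 = 0.326382
d₁ = (ln(S/K) + (r+σ²/2)T) / (σ√T) = (ln(81.93/73.68) + (0.0655+0.5303²/2)·0.3788) / 0.326382 = (0.106134 + 0.078074) / 0.326382 = 0.564393
d₂ = d₁ − σ√T = 0.564393 − 0.326382 = 0.238011
e^{−rT} = 0.975494
N(d₁) = 0.713757,  N(d₂) = 0.594064
V = S·N(d₁) − K·e^{−rT}·N(d₂) = 58.478086 − 42.697962 = 15.780124 (the quoted price), and the Black–Scholes price is strictly increasing in σ, so σ is unique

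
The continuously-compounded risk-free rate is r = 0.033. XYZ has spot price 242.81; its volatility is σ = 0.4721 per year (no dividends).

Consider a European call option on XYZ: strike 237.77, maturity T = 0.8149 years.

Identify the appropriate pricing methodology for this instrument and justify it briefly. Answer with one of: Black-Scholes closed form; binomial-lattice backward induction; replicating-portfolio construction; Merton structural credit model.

Key observation: a European claim on XYZ (strike 237.77) — a lognormal (GBM) underlying with constant rate and volatility — has an exact closed-form value; no lattice or capital structure is involved.

framework: Black-Scholes closed form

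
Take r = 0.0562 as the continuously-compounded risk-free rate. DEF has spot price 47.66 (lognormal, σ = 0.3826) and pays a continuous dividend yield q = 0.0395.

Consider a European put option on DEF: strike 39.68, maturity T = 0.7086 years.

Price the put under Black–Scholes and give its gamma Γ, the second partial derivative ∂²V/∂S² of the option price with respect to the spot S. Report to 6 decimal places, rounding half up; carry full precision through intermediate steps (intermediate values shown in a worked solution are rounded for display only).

price = 2.246738
Γ = 0.018836

σ√T = 0.3826·√0.7086 = 0.322066
d₁ = (ln(S/K) + (r−q+σ²/2)T) / (σ√T) = (ln(47.66/39.68) + (0.0562−0.0395+0.3826²/2)·0.7086) / 0.322066 = (0.183245 + 0.063697) / 0.322066 = 0.766743
d₂ = d₁ − σ√T = 0.766743 − 0.322066 = 0.444676
e^{−rT} = 0.960959
e^{−qT} = 0.972398
N(−d₁) = 0.221617,  N(−d₂) = 0.328277
Put price V = K·e^{−rT}·N(−d₂) − S·e^{−qT}·N(−d₁) = 12.517476 − 10.270739 = 2.246738
φ(d₁) = (1/√(2π))·e^{−d₁²/2} = 0.297338
Γ = e^{−qT}·φ(d₁) / (S·σ·√T) = 0.018836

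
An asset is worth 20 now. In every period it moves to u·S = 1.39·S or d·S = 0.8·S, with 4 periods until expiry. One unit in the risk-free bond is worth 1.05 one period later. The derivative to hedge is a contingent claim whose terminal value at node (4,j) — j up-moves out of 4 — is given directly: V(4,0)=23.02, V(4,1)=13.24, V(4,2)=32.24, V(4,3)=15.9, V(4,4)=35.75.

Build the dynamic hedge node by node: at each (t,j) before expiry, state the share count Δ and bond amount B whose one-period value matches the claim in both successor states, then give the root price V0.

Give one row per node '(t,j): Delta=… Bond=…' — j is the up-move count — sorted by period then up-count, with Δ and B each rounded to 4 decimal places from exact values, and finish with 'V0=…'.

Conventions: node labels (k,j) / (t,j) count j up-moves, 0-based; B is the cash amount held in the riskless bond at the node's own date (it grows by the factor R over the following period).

No-arbitrage ⇒ martingale measure with p* = (R−d)/(u−d) = 0.4237.
Expiry values: V(4,0)=23.0200, V(4,1)=13.2400, V(4,2)=32.2400, V(4,3)=15.9000, V(4,4)=35.7500
(3,0): S=10.2400. Δ = (V_up−V_dn)/(S_up−S_dn) = (13.2400−23.0200)/(14.2336−8.1920) = -1.6188. V = [p*·13.2400 + (1−p*)·23.0200]/1.05 = 17.9771. B = V − Δ·S = 34.5533.
(3,1): S=17.7920. Δ = (V_up−V_dn)/(S_up−S_dn) = (32.2400−13.2400)/(24.7309−14.2336) = 1.8100. V = [p*·32.2400 + (1−p*)·13.2400]/1.05 = 20.2770. B = V − Δ·S = -11.9264.
(3,2): S=30.9136. Δ = (V_up−V_dn)/(S_up−S_dn) = (15.9000−32.2400)/(42.9699−24.7309) = -0.8959. V = [p*·15.9000 + (1−p*)·32.2400]/1.05 = 24.1107. B = V − Δ·S = 51.8056.
(3,3): S=53.7124. Δ = (V_up−V_dn)/(S_up−S_dn) = (35.7500−15.9000)/(74.6602−42.9699) = 0.6264. V = [p*·35.7500 + (1−p*)·15.9000]/1.05 = 23.1533. B = V − Δ·S = -10.4907.
(2,0): S=12.8000. Δ = (V_up−V_dn)/(S_up−S_dn) = (20.2770−17.9771)/(17.7920−10.2400) = 0.3045. V = [p*·20.2770 + (1−p*)·17.9771]/1.05 = 18.0492. B = V − Δ·S = 14.1510.
(2,1): S=22.2400. Δ = (V_up−V_dn)/(S_up−S_dn) = (24.1107−20.2770)/(30.9136−17.7920) = 0.2922. V = [p*·24.1107 + (1−p*)·20.2770]/1.05 = 20.8585. B = V − Δ·S = 14.3607.
(2,2): S=38.6420. Δ = (V_up−V_dn)/(S_up−S_dn) = (23.1533−24.1107)/(53.7124−30.9136) = -0.0420. V = [p*·23.1533 + (1−p*)·24.1107]/1.05 = 22.5763. B = V − Δ·S = 24.1989.
(1,0): S=16.0000. Δ = (V_up−V_dn)/(S_up−S_dn) = (20.8585−18.0492)/(22.2400−12.8000) = 0.2976. V = [p*·20.8585 + (1−p*)·18.0492]/1.05 = 18.3234. B = V − Δ·S = 13.5618.
(1,1): S=27.8000. Δ = (V_up−V_dn)/(S_up−S_dn) = (22.5763−20.8585)/(38.6420−22.2400) = 0.1047. V = [p*·22.5763 + (1−p*)·20.8585]/1.05 = 20.5585. B = V − Δ·S = 17.6471.
(0,0): S=20.0000. Δ = (V_up−V_dn)/(S_up−S_dn) = (20.5585−18.3234)/(27.8000−16.0000) = 0.1894. V = [p*·20.5585 + (1−p*)·18.3234]/1.05 = 18.3528. B = V − Δ·S = 14.5646.
Check: Δ(0,0)·S0 + B(0,0) = 18.3528 = V0.

(0,0): Delta=0.1894 Bond=14.5646
(1,0): Delta=0.2976 Bond=13.5618
(1,1): Delta=0.1047 Bond=17.6471
(2,0): Delta=0.3045 Bond=14.1510
(2,1): Delta=0.2922 Bond=14.3607
(2,2): Delta=-0.0420 Bond=24.1989
(3,0): Delta=-1.6188 Bond=34.5533
(3,1): Delta=1.8100 Bond=-11.9264
(3,2): Delta=-0.8959 Bond=51.8056
(3,3): Delta=0.6264 Bond=-10.4907
V0=18.3528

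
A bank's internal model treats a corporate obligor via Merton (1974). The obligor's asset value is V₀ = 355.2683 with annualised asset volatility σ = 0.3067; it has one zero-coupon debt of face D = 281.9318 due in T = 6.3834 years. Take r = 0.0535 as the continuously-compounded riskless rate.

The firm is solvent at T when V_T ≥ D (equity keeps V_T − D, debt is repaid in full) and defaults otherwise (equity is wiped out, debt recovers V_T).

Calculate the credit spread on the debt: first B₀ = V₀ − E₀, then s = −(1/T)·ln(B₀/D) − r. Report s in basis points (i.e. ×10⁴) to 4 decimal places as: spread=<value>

With assets at 355.2683 and a single debt payment of 281.9318 at 6.3834 years:
d₁ = [ln(V₀/D) + (r + σ²/2)T] / (σ√T)
   = [ln(355.2683/281.9318) + (0.0535 + 0.5·0.3067²)·6.3834] / (0.3067·√6.3834)
   = [0.231208 + 0.641739] / 0.774890 = 1.126544
d₂ = d₁ − σ√T = 1.126544 − 0.774890 = 0.351654
N(d₁) = 0.870032,  N(d₂) = 0.637451,  e^(−rT) = 0.710695
E₀ = V₀·N(d₁) − D·e^(−rT)·N(d₂)
   = 355.2683·0.870032 − 281.9318·0.710695·0.637451 = 181.370373
B₀ = V₀ − E₀ = 355.2683 − 181.370373 = 173.897927
spread = −(1/T)·ln(B₀/D) − r = −(1/6.3834)·ln(173.897927/281.9318) − 0.0535 = 0.02219582
in basis points: 0.02219582 × 10⁴ = 221.9582 bp

spread=221.9582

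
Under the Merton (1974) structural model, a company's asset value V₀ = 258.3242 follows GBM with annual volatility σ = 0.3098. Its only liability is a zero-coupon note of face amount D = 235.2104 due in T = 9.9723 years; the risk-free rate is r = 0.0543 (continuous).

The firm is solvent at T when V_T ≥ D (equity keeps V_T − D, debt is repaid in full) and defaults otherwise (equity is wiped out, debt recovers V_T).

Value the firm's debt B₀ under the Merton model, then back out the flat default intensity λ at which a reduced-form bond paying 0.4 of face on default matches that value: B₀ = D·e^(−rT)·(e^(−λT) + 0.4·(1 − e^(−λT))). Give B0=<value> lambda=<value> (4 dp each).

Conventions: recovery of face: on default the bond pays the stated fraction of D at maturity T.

With assets at 258.3242 and a single debt payment of 235.2104 at 9.9723 years:
d₁ = [ln(V₀/D) + (r + σ²/2)T] / (σ√T)
   = [ln(258.3242/235.2104) + (0.0543 + 0.5·0.3098²)·9.9723] / (0.3098·√9.9723)
   = [0.093735 + 1.020047] / 0.978316 = 1.138469
d₂ = d₁ − σ√T = 1.138469 − 0.978316 = 0.160153
N(d₁) = 0.872538,  N(d₂) = 0.563620,  e^(−rT) = 0.581877
E₀ = V₀·N(d₁) − D·e^(−rT)·N(d₂)
   = 258.3242·0.872538 − 235.2104·0.581877·0.563620 = 148.258578
B₀ = V₀ − E₀ = 258.3242 − 148.258578 = 110.065622
e^(−λT) = (B₀·e^(rT)/D − 0.4)/(1 − 0.4) = (110.0656·1.718576/235.2104 − 0.4)/0.6 = 0.67366572
λ = −ln(0.67366572)/9.9723 = 0.039612

B0=110.0656 lambda=0.0396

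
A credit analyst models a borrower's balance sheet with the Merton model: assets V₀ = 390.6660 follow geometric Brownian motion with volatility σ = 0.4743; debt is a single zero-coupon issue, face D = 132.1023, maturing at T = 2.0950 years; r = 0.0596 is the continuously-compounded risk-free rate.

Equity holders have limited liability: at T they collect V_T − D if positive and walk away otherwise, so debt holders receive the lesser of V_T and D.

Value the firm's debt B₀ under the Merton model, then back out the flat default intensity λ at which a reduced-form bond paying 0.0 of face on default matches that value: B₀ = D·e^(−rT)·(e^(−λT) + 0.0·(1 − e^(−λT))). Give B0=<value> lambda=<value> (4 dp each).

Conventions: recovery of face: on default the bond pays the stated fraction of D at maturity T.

With assets at 390.6660 and a single debt payment of 132.1023 at 2.0950 years:
d₁ = [ln(V₀/D) + (r + σ²/2)T] / (σ√T)
   = [ln(390.6660/132.1023) + (0.0596 + 0.5·0.4743²)·2.0950] / (0.4743·√2.0950)
   = [1.084276 + 0.360508] / 0.686507 = 2.104544
d₂ = d₁ − σ√T = 2.104544 − 0.686507 = 1.418036
N(d₁) = 0.982334,  N(d₂) = 0.921910,  e^(−rT) = 0.882619
E₀ = V₀·N(d₁) − D·e^(−rT)·N(d₂)
   = 390.6660·0.982334 − 132.1023·0.882619·0.921910 = 276.273707
B₀ = V₀ − E₀ = 390.6660 − 276.273707 = 114.392293
e^(−λT) = (B₀·e^(rT)/D − 0)/(1 − 0) = (114.3923·1.132992/132.1023 − 0)/1 = 0.98110003
λ = −ln(0.98110003)/2.0950 = 0.009108

B0=114.3923 lambda=0.0091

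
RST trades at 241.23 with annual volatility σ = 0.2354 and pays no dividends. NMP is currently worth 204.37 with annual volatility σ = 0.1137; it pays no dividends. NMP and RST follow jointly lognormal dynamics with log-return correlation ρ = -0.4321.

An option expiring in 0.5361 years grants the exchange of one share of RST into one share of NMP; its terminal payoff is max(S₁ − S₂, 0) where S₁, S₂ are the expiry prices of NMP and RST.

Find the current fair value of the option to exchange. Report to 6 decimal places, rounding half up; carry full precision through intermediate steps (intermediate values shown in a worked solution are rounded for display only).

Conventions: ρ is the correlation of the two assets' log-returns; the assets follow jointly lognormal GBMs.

exchange price = 6.439812

σ_eff = √(σ₁² + σ₂² − 2ρσ₁σ₂) = √(0.1137² + 0.2354² − 2·-0.4321·0.1137·0.2354) = 0.302442
d₁ = (ln(S₁/S₂) + (q₂ − q₁ + σ_eff²/2)T) / (σ_eff√T) = (ln(204.37/241.23) + (0.0 − 0.0 + 0.045736)·0.5361) / 0.221445 = -0.638083
d₂ = d₁ − σ_eff√T = -0.638083 − 0.221445 = -0.859527
N(d₁) = 0.261710,  N(d₂) = 0.195025
V = S₁·e^{−q₁T}·N(d₁) − S₂·e^{−q₂T}·N(d₂) = 53.485659 − 47.045847 = 6.439812
Key observation: pricing in RST-units makes this a unit-strike call on the ratio S₁/S₂ — the risk-free rate cancels and cannot affect the value.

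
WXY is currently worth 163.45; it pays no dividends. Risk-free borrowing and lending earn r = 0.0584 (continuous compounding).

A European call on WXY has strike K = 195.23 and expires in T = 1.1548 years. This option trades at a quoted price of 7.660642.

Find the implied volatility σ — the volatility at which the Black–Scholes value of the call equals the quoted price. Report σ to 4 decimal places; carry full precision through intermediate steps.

At σ = 0.2075 the Black–Scholes value reproduces the quote:
σ√T = 0.2075·√1.1548 = 0.222983
d₁ = (ln(S/K) + (r+σ²/2)T) / (σ√T) = (ln(163.45/195.23) + (0.0584+0.2075²/2)·1.1548) / 0.222983 = (-0.177671 + 0.092301) / 0.222983 = -0.382856
d₂ = d₁ − σ√T = -0.382856 − 0.222983 = -0.605838
e^{−rT} = 0.934784
N(d₁) = 0.350913,  N(d₂) = 0.272311
V = S·N(d₁) − K·e^{−rT}·N(d₂) = 57.356803 − 49.696162 = 7.660642 (the observed quote) — the price is monotone increasing in volatility, hence this σ is the only solution

sigma = 0.2075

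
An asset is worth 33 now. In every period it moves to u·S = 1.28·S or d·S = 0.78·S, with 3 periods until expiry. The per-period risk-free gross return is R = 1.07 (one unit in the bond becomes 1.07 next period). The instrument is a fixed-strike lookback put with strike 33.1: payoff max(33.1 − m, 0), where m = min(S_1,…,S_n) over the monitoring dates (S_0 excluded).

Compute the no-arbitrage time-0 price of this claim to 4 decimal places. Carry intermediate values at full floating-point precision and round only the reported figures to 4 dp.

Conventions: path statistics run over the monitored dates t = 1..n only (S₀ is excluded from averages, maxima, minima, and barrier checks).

price = 4.2451

No-arbitrage gives p* = (R−d)/(u−d) = 0.5800: enumerate every path, weight its payoff by its p*-probability, and discount by R^3.
Enumerate all 2^3 = 8 price paths (U = up ×1.28, D = down ×0.78); each path with k up-moves has probability p*^k·(1−p*)^(3−k).
DDD: m=15.6602, payoff=17.4398, prob=0.074088
UDD: m=25.6988, payoff=7.4012, prob=0.102312
DUD: m=25.6988, payoff=7.4012, prob=0.102312
UUD: m=42.1724, payoff=0.0000, prob=0.141288
DDU: m=20.0772, payoff=13.0228, prob=0.102312
UDU: m=32.9472, payoff=0.1528, prob=0.141288
DUU: m=25.7400, payoff=7.3600, prob=0.141288
UUU: m=42.2400, payoff=0.0000, prob=0.195112
Price = Σ prob·payoff / R^3 = 5.200396 / 1.225043 = 4.2451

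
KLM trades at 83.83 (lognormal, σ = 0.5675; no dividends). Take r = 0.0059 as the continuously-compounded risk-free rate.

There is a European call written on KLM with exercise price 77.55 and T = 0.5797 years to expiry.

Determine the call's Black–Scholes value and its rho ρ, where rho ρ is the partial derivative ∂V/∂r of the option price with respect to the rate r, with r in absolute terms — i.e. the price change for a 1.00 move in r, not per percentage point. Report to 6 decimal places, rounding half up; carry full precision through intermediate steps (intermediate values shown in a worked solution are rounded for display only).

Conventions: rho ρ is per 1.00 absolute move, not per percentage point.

price = 17.290548
ρ = 21.902323

σ√T = 0.5675·√0.5797 = 0.432083
d₁ = (ln(S/K) + (r+σ²/2)T) / (σ√T) = (ln(83.83/77.55) + (0.0059+0.5675²/2)·0.5797) / 0.432083 = (0.077868 + 0.096768) / 0.432083 = 0.404173
d₂ = d₁ − σ√T = 0.404173 − 0.432083 = -0.027911
e^{−rT} = 0.996586
N(d₁) = 0.656957,  N(d₂) = 0.488867
Call price V = S·N(d₁) − K·e^{−rT}·N(d₂) = 55.072716 − 37.782168 = 17.290548
ρ = K·T·e^{−rT}·N(d₂) = 21.902323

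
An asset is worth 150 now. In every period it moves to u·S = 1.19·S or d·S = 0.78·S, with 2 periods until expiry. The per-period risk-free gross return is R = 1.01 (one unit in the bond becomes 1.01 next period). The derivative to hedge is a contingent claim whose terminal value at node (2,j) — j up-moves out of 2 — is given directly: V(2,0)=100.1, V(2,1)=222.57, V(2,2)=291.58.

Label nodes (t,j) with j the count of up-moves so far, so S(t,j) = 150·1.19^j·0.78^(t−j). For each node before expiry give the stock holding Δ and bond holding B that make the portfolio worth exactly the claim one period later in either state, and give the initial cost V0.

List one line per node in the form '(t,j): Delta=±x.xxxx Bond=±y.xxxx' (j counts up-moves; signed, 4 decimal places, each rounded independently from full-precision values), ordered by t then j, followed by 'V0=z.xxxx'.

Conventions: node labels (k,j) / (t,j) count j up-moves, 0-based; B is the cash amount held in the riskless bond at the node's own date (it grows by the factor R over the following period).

(0,0): Delta=1.4889 Bond=-6.9947
(1,0): Delta=2.5531 Bond=-131.5759
(1,1): Delta=0.9430 Bond=90.3789
V0=216.3335

No-arbitrage ⇒ martingale measure with p* = (R−d)/(u−d) = 0.5610.
Terminal payoffs: V(2,0)=100.1000, V(2,1)=222.5700, V(2,2)=291.5800
  t=1,j=0: stock 117.0000 → up 139.2300 (V=222.5700), down 91.2600 (V=100.1000). Price 167.1314; hedge Δ=2.5531, bond B=-131.5759.
  t=1,j=1: stock 178.5000 → up 212.4150 (V=291.5800), down 139.2300 (V=222.5700). Price 258.6960; hedge Δ=0.9430, bond B=90.3789.
  t=0,j=0: stock 150.0000 → up 178.5000 (V=258.6960), down 117.0000 (V=167.1314). Price 216.3335; hedge Δ=1.4889, bond B=-6.9947.
As a check, the time-0 holding Δ(0,0)·S0 + B(0,0) comes to 216.3335 — exactly V0.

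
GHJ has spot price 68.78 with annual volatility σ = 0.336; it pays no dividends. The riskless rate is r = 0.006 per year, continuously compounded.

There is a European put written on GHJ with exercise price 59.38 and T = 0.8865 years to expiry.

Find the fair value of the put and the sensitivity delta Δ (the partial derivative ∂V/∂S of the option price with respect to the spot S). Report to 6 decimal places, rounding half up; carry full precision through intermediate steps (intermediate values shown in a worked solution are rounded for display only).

σ√T = 0.336·√0.8865 = 0.316358
d₁ = (ln(S/K) + (r+σ²/2)T) / (σ√T) = (ln(68.78/59.38) + (0.006+0.336²/2)·0.8865) / 0.316358 = (0.146956 + 0.055360) / 0.316358 = 0.639515
d₂ = d₁ − σ√T = 0.639515 − 0.316358 = 0.323157
e^{−rT} = 0.994695
N(−d₁) = 0.261244,  N(−d₂) = 0.373288
Put price V = K·e^{−rT}·N(−d₂) − S·N(−d₁) = 22.048256 − 17.968355 = 4.079901
Δ = −N(−d₁) = -0.261244

price = 4.079901
Δ = -0.261244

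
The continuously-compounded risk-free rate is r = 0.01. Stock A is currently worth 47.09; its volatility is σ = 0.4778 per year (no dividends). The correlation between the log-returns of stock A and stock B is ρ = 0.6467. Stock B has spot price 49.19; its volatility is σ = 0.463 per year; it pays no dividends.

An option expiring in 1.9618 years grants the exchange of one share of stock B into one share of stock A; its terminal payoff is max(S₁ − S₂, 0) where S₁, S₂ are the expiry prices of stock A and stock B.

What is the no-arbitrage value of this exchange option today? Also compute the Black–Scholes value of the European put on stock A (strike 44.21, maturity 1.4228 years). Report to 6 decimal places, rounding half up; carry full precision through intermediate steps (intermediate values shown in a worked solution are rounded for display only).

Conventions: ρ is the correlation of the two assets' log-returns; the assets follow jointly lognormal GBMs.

σ_eff = √(σ₁² + σ₂² − 2ρσ₁σ₂) = √(0.4778² + 0.463² − 2·0.6467·0.4778·0.463) = 0.395644
d₁ = (ln(S₁/S₂) + (q₂ − q₁ + σ_eff²/2)T) / (σ_eff√T) = (ln(47.09/49.19) + (0.0 − 0.0 + 0.078267)·1.9618) / 0.554156 = 0.198346
d₂ = d₁ − σ_eff√T = 0.198346 − 0.554156 = -0.355810
N(d₁) = 0.578613,  N(d₂) = 0.360992
V = S₁·e^{−q₁T}·N(d₁) − S₂·e^{−q₂T}·N(d₂) = 27.246878 − 17.757174 = 9.489704
[vanilla: stock A put K=44.21]
σ√T = 0.4778·√1.4228 = 0.569925
d₁ = (ln(S/K) + (r+σ²/2)T) / (σ√T) = (ln(47.09/44.21) + (0.01+0.4778²/2)·1.4228) / 0.569925 = (0.063110 + 0.176636) / 0.569925 = 0.420661
d₂ = d₁ − σ√T = 0.420661 − 0.569925 = -0.149265
e^{−rT} = 0.985873
N(−d₁) = 0.337001,  N(−d₂) = 0.559328
price = K·e^{−rT}·N(−d₂) − S·N(−d₁) = 24.378540 − 15.869399 = 8.509141

exchange price = 9.489704
price(stock A put K=44.21) = 8.509141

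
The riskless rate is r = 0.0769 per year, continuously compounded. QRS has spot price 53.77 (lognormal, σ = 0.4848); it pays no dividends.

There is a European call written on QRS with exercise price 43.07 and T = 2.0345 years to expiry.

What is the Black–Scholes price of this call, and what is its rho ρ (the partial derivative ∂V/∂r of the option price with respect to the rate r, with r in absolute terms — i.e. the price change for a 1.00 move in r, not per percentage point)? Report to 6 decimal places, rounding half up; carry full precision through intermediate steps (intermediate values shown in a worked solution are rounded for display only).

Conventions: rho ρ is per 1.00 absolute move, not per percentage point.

σ√T = 0.4848·√2.0345 = 0.691499
d₁ = (ln(S/K) + (r+σ²/2)T) / (σ√T) = (ln(53.77/43.07) + (0.0769+0.4848²/2)·2.0345) / 0.691499 = (0.221889 + 0.395538) / 0.691499 = 0.892883
d₂ = d₁ − σ√T = 0.892883 − 0.691499 = 0.201384
e^{−rT} = 0.855172
N(d₁) = 0.814040,  N(d₂) = 0.579801
Call price V = S·N(d₁) − K·e^{−rT}·N(d₂) = 43.770931 − 21.355364 = 22.415567
ρ = K·T·e^{−rT}·N(d₂) = 43.447488

price = 22.415567
ρ = 43.447488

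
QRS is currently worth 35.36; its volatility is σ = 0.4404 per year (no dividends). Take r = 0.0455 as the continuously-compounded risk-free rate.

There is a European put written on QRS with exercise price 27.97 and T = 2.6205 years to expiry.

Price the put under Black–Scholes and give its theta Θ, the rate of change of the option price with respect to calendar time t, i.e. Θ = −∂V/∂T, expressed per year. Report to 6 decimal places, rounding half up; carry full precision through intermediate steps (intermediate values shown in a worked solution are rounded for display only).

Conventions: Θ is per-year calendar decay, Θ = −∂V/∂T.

σ√T = 0.4404·√2.6205 = 0.712918
d₁ = (ln(S/K) + (r+σ²/2)T) / (σ√T) = (ln(35.36/27.97) + (0.0455+0.4404²/2)·2.6205) / 0.712918 = (0.234449 + 0.373359) / 0.712918 = 0.852563
d₂ = d₁ − σ√T = 0.852563 − 0.712918 = 0.139645
e^{−rT} = 0.887601
N(−d₁) = 0.196951,  N(−d₂) = 0.444470
Put price V = K·e^{−rT}·N(−d₂) − S·N(−d₁) = 11.034506 − 6.964181 = 4.070325
φ(d₁) = (1/√(2π))·e^{−d₁²/2} = 0.277379
Θ = −S·φ(d₁)·σ/(2√T) + r·K·e^{−rT}·N(−d₂) = −1.334170 + 0.502070 = -0.832100

price = 4.070325
Θ = -0.832100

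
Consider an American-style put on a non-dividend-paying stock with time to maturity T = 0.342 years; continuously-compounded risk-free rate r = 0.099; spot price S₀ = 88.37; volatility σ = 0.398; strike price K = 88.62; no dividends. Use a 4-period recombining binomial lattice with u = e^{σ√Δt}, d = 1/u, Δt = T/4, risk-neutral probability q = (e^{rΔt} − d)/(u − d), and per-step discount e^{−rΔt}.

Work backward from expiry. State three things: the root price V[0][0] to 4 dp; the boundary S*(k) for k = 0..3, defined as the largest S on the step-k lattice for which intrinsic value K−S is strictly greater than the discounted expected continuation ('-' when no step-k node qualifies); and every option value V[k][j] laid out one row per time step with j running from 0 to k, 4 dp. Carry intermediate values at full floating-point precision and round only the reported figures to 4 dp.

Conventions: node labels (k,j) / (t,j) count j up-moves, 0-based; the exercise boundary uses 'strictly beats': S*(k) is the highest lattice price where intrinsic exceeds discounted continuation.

params: Δt=0.08550 u=1.12342 d=0.89014 q=0.50738 e^(-rΔt)=0.99157
t_4 payoffs: 33.1398 18.6001 0.2500 0.0000 0.0000
t_3: node(3,0) S=62.3275 payoff=26.2925 vs cont=25.5456 → 26.2925 [stop]  node(3,1) S=78.6617 payoff=9.9583 vs cont=9.2114 → 9.9583 [stop]  node(3,2) S=99.2765 payoff=0.0000 vs cont=0.1221 → 0.1221 [wait]  node(3,3) S=125.2940 payoff=0.0000 vs cont=0.0000 → 0.0000 [wait]  ⇒ S*(3)=78.6617
t_2: node(2,0) S=70.0199 payoff=18.6001 vs cont=17.8532 → 18.6001 [stop]  node(2,1) S=88.3700 payoff=0.2500 vs cont=4.9258 → 4.9258 [wait]  node(2,2) S=111.5292 payoff=0.0000 vs cont=0.0597 → 0.0597 [wait]  ⇒ S*(2)=70.0199
t_1: node(1,0) S=78.6617 payoff=9.9583 vs cont=11.5638 → 11.5638 [wait]  node(1,1) S=99.2765 payoff=0.0000 vs cont=2.4361 → 2.4361 [wait]  ⇒ S*(1)=-
t_0: node(0,0) S=88.3700 payoff=0.2500 vs cont=6.8742 → 6.8742 [wait]  ⇒ S*(0)=-

price = 6.8742
boundary = - - 70.0199 78.6617
tree:
6.8742
11.5638 2.4361
18.6001 4.9258 0.0597
26.2925 9.9583 0.1221 0.0000
33.1398 18.6001 0.2500 0.0000 0.0000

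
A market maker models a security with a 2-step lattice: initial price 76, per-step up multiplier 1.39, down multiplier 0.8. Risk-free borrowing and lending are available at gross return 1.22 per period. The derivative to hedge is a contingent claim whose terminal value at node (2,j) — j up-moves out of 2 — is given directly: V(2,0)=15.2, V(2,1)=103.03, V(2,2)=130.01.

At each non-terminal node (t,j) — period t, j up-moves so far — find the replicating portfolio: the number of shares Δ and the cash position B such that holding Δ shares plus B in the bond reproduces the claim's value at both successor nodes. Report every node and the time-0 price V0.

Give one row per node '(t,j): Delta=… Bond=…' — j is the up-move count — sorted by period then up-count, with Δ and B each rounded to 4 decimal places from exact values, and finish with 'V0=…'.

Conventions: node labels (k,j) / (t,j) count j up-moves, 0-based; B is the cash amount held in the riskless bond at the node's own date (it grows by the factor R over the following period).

Risk-neutral probability p* = (R−d)/(u−d) = (1.22−0.8)/(1.39−0.8) = 0.7119.
At maturity the claim pays: V(2,0)=15.2000, V(2,1)=103.0300, V(2,2)=130.0100
Node (1,0) S=60.8000: V=(p*·103.0300+(1−p*)·15.2000)/1.22=63.7074; Δ=(103.0300−15.2000)/(84.5120−48.6400)=2.4484; B=V−Δ·S=-85.1570
Node (1,1) S=105.6400: V=(p*·130.0100+(1−p*)·103.0300)/1.22=100.1935; Δ=(130.0100−103.0300)/(146.8396−84.5120)=0.4329; B=V−Δ·S=54.4647
Node (0,0) S=76.0000: V=(p*·100.1935+(1−p*)·63.7074)/1.22=73.5087; Δ=(100.1935−63.7074)/(105.6400−60.8000)=0.8137; B=V−Δ·S=11.6678
Check: Δ(0,0)·S0 + B(0,0) = 73.5087 = V0.

(0,0): Delta=0.8137 Bond=11.6678
(1,0): Delta=2.4484 Bond=-85.1570
(1,1): Delta=0.4329 Bond=54.4647
V0=73.5087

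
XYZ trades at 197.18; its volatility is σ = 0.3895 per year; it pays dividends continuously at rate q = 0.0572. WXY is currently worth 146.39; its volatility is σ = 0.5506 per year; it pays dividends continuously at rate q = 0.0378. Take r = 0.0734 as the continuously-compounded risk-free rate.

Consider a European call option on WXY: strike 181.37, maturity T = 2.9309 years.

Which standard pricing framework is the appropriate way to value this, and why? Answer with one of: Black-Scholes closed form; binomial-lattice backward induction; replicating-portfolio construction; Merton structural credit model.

framework: Black-Scholes closed form

Key observation: everything needed for the exact continuous-time valuation of the European call on WXY (strike 181.37) is given, and no feature rules the closed form out.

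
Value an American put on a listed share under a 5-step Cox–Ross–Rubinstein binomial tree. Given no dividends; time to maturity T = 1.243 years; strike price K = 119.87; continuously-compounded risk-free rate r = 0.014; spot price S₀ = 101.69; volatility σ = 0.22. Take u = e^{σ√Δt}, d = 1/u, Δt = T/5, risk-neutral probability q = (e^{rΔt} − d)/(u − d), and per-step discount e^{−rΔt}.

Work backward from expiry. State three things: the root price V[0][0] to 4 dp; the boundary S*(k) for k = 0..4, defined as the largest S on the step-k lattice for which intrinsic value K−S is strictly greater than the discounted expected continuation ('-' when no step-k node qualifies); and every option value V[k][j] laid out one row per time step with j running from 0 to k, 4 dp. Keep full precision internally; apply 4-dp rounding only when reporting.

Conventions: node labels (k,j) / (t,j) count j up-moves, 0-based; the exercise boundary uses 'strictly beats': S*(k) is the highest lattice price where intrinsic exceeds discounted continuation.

price = 21.3252
boundary = - - 81.6585 91.1255 101.6900
tree:
21.3252
29.1827 13.2489
38.2115 19.9357 6.3408
46.6950 28.7445 10.8531 1.6606
54.2971 38.2115 18.1800 3.2577 0.0000
61.1094 46.6950 28.7445 6.3907 0.0000 0.0000

params: Δt=0.24860 u=1.11593 d=0.89611 q=0.48846 e^(-rΔt)=0.99653
t_5 payoffs: 61.1094 46.6950 28.7445 6.3907 0.0000 0.0000
t_4: node(4,0) S=65.5729 payoff=54.2971 vs cont=53.8806 → 54.2971 [stop]  node(4,1) S=81.6585 payoff=38.2115 vs cont=37.7950 → 38.2115 [stop]  node(4,2) S=101.6900 payoff=18.1800 vs cont=17.7635 → 18.1800 [stop]  node(4,3) S=126.6354 payoff=0.0000 vs cont=3.2577 → 3.2577 [wait]  node(4,4) S=157.7001 payoff=0.0000 vs cont=0.0000 → 0.0000 [wait]  ⇒ S*(4)=101.6900
t_3: node(3,0) S=73.1750 payoff=46.6950 vs cont=46.2785 → 46.6950 [stop]  node(3,1) S=91.1255 payoff=28.7445 vs cont=28.3281 → 28.7445 [stop]  node(3,2) S=113.4793 payoff=6.3907 vs cont=10.8531 → 10.8531 [wait]  node(3,3) S=141.3167 payoff=0.0000 vs cont=1.6606 → 1.6606 [wait]  ⇒ S*(3)=91.1255
t_2: node(2,0) S=81.6585 payoff=38.2115 vs cont=37.7950 → 38.2115 [stop]  node(2,1) S=101.6900 payoff=18.1800 vs cont=19.9357 → 19.9357 [wait]  node(2,2) S=126.6354 payoff=0.0000 vs cont=6.3408 → 6.3408 [wait]  ⇒ S*(2)=81.6585
t_1: node(1,0) S=91.1255 payoff=28.7445 vs cont=29.1827 → 29.1827 [wait]  node(1,1) S=113.4793 payoff=6.3907 vs cont=13.2489 → 13.2489 [wait]  ⇒ S*(1)=-
t_0: node(0,0) S=101.6900 payoff=18.1800 vs cont=21.3252 → 21.3252 [wait]  ⇒ S*(0)=-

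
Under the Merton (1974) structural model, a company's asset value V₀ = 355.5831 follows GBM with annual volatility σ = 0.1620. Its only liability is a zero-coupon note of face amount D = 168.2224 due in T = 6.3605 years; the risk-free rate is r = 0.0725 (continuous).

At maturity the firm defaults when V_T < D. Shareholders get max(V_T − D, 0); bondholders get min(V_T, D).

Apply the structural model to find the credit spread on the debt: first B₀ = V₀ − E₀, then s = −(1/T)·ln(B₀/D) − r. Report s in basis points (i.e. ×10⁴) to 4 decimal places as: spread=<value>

spread=0.5070

Equity is a call on the firm's assets struck at D = 168.2224:
d₁ = [ln(V₀/D) + (r + σ²/2)T] / (σ√T)
   = [ln(355.5831/168.2224) + (0.0725 + 0.5·0.1620²)·6.3605] / (0.1620·√6.3605)
   = [0.748472 + 0.544599] / 0.408565 = 3.164912
d₂ = d₁ − σ√T = 3.164912 − 0.408565 = 2.756348
N(d₁) = 0.999224,  N(d₂) = 0.997077,  e^(−rT) = 0.630567
E₀ = V₀·N(d₁) − D·e^(−rT)·N(d₂)
   = 355.5831·0.999224 − 168.2224·0.630567·0.997077 = 249.541849
B₀ = V₀ − E₀ = 355.5831 − 249.541849 = 106.041251
spread = −(1/T)·ln(B₀/D) − r = −(1/6.3605)·ln(106.041251/168.2224) − 0.0725 = 0.00005070
in basis points: 0.00005070 × 10⁴ = 0.5070 bp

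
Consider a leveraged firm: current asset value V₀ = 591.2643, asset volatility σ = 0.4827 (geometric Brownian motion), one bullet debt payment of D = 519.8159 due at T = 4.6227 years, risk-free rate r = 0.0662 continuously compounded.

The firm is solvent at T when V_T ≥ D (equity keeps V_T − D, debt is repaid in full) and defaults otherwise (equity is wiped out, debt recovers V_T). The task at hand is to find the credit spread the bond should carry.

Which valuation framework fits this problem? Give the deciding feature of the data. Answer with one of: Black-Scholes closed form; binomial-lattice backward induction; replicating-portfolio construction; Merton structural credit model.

Key observation: with the firm-asset dynamics (V₀ = 591.2643) and a single zero-coupon liability of face 519.8159 given, debt value, spread, and default probability all derive from the option view of the balance sheet.

framework: Merton structural credit model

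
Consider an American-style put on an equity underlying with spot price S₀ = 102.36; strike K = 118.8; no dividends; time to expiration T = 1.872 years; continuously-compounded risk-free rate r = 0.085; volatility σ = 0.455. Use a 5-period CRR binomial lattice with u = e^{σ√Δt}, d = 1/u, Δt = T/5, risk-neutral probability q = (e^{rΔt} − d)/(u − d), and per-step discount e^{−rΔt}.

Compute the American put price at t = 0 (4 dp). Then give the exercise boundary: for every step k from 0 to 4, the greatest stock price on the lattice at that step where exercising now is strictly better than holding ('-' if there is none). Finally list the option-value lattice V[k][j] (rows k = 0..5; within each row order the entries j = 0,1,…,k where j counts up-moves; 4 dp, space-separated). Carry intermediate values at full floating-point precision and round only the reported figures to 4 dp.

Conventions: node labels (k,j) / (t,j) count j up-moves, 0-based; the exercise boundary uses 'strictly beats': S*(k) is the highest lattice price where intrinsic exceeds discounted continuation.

Δt=0.37440, u=1.32102, d=0.75699, q=0.48817, disc=e^(-rΔt)=0.96868
k=5 terminal: V=max(K-S,0) → 93.3564 74.3984 41.3146 0.0000 0.0000 0.0000
k=4: j=0 S=33.6116 intr=85.1884 cont=81.4673 V=85.1884[EX]; j=1 S=58.6556 intr=60.1444 cont=56.4232 V=60.1444[EX]; j=2 S=102.3600 intr=16.4400 cont=20.4835 V=20.4835[hold]; j=3 S=178.6286 intr=0.0000 cont=0.0000 V=0.0000[hold]; j=4 S=311.7252 intr=0.0000 cont=0.0000 V=0.0000[hold]  S*(4)=58.6556
k=3: j=0 S=44.4016 intr=74.3984 cont=70.6772 V=74.3984[EX]; j=1 S=77.4854 intr=41.3146 cont=39.5056 V=41.3146[EX]; j=2 S=135.2199 intr=0.0000 cont=10.1556 V=10.1556[hold]; j=3 S=235.9725 intr=0.0000 cont=0.0000 V=0.0000[hold]  S*(3)=77.4854
k=2: j=0 S=58.6556 intr=60.1444 cont=56.4232 V=60.1444[EX]; j=1 S=102.3600 intr=16.4400 cont=25.2860 V=25.2860[hold]; j=2 S=178.6286 intr=0.0000 cont=5.0351 V=5.0351[hold]  S*(2)=58.6556
k=1: j=0 S=77.4854 intr=41.3146 cont=41.7765 V=41.7765[hold]; j=1 S=135.2199 intr=0.0000 cont=14.9176 V=14.9176[hold]  S*(1)=-
k=0: j=0 S=102.3600 intr=16.4400 cont=27.7669 V=27.7669[hold]  S*(0)=-

price = 27.7669
boundary = - - 58.6556 77.4854 58.6556
tree:
27.7669
41.7765 14.9176
60.1444 25.2860 5.0351
74.3984 41.3146 10.1556 0.0000
85.1884 60.1444 20.4835 0.0000 0.0000
93.3564 74.3984 41.3146 0.0000 0.0000 0.0000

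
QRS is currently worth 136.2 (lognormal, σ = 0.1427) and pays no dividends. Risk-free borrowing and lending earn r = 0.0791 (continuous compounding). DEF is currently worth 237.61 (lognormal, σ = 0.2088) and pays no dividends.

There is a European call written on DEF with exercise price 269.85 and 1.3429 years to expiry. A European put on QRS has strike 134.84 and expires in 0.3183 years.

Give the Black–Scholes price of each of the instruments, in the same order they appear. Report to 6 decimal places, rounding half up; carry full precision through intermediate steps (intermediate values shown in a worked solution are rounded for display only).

price(DEF call K=269.85) = 20.687540
price(QRS put K=134.84) = 2.345770

[DEF call K=269.85]
σ√T = 0.2088·√1.3429 = 0.241965
d₁ = (ln(S/K) + (r+σ²/2)T) / (σ√T) = (ln(237.61/269.85) + (0.0791+0.2088²/2)·1.3429) / 0.241965 = (-0.127236 + 0.135497) / 0.241965 = 0.034143
d₂ = d₁ − σ√T = 0.034143 − 0.241965 = -0.207822
e^{−rT} = 0.899224
N(d₁) = 0.513618,  N(d₂) = 0.417684
price = S·N(d₁) − K·e^{−rT}·N(d₂) = 122.040842 − 101.353302 = 20.687540
[QRS put K=134.84]
σ√T = 0.1427·√0.3183 = 0.080509
d₁ = (ln(S/K) + (r+σ²/2)T) / (σ√T) = (ln(136.2/134.84) + (0.0791+0.1427²/2)·0.3183) / 0.080509 = (0.010036 + 0.028418) / 0.080509 = 0.477637
d₂ = d₁ − σ√T = 0.477637 − 0.080509 = 0.397128
e^{−rT} = 0.975137
N(−d₁) = 0.316454,  N(−d₂) = 0.345637
price = K·e^{−rT}·N(−d₂) − S·N(−d₁) = 45.446868 − 43.101097 = 2.345770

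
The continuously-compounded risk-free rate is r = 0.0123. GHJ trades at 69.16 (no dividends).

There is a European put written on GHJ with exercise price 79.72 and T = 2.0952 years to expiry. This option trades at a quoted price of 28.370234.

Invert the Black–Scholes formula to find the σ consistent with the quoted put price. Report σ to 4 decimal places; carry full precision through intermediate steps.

sigma = 0.5800

At σ = 0.5800 the Black–Scholes value reproduces the quote:
σ√T = 0.58·√2.0952 = 0.839539
d₁ = (ln(S/K) + (r+σ²/2)T) / (σ√T) = (ln(69.16/79.72) + (0.0123+0.58²/2)·2.0952) / 0.839539 = (-0.142098 + 0.378184) / 0.839539 = 0.281209
d₂ = d₁ − σ√T = 0.281209 − 0.839539 = -0.558330
e^{−rT} = 0.974558
N(−d₁) = 0.389275,  N(−d₂) = 0.711690
V = K·e^{−rT}·N(−d₂) − S·N(−d₁) = 55.292499 − 26.922265 = 28.370234 (matching the quote); vega is positive throughout, so no other σ reproduces this price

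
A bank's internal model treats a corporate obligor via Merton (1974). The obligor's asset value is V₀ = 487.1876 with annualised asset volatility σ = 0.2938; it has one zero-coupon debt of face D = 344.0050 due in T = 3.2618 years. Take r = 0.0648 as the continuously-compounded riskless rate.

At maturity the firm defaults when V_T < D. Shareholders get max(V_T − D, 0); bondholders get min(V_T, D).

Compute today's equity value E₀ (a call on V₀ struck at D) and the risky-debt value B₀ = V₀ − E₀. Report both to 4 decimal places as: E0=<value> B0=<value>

Work the structural quantities from V₀ = 487.1876 against face 344.0050:
d₁ = [ln(V₀/D) + (r + σ²/2)T] / (σ√T)
   = [ln(487.1876/344.0050) + (0.0648 + 0.5·0.2938²)·3.2618] / (0.2938·√3.2618)
   = [0.347993 + 0.352141] / 0.530616 = 1.319474
d₂ = d₁ − σ√T = 1.319474 − 0.530616 = 0.788858
N(d₁) = 0.906495,  N(d₂) = 0.784903,  e^(−rT) = 0.809479
E₀ = V₀·N(d₁) − D·e^(−rT)·N(d₂)
   = 487.1876·0.906495 − 344.0050·0.809479·0.784903 = 223.065272
B₀ = V₀ − E₀ = 487.1876 − 223.065272 = 264.122328

E0=223.0653 B0=264.1223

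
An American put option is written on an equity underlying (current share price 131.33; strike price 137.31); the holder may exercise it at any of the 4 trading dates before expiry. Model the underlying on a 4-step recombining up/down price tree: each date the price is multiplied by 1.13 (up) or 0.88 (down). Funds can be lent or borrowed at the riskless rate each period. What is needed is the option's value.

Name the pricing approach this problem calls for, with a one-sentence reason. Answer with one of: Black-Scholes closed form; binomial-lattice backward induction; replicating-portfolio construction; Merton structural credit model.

framework: binomial-lattice backward induction

Key observation: the exercise right at every one of the 4 steps is what matters: each node needs max(137.31 − S, continuation), which only the stepwise tree valuation starting from spot 131.33 delivers.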